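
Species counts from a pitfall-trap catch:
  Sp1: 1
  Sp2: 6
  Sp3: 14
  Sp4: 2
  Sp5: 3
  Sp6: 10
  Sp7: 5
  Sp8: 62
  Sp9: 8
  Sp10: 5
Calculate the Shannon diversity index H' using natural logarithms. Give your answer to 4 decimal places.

1.6155

Total N = 1+6+14+2+3+10+5+62+8+5 = 116, so the proportions are 0.008621, 0.051724, 0.12069, 0.017241, 0.025862, 0.086207, 0.043103, 0.534483, 0.068966, 0.043103 (working shown to 6 dp, full precision carried).
Each pᵢ ln pᵢ term: 0.008621×(-4.753590)=-0.040979, 0.051724×(-2.961831)=-0.153198, 0.12069×(-2.114533)=-0.255202, 0.017241×(-4.060443)=-0.070008, 0.025862×(-3.654978)=-0.094525, 0.086207×(-2.451005)=-0.211294, 0.043103×(-3.144152)=-0.135524, 0.534483×(-0.626456)=-0.334830, 0.068966×(-2.674149)=-0.184424, 0.043103×(-3.144152)=-0.135524.
Sum = -1.615508, so H' = 1.6155.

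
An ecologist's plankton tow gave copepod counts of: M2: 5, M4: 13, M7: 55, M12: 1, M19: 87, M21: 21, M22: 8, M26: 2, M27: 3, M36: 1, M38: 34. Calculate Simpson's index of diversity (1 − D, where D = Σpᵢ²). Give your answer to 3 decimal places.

0.764

Total N = 5+13+55+1+87+21+8+2+3+1+34 = 230, so the proportions are 0.02174, 0.05652, 0.23913, 0.00435, 0.37826, 0.0913, 0.03478, 0.0087, 0.01304, 0.00435, 0.14783 (working shown to 5 dp, full precision carried).
D = 0.02174² + 0.05652² + 0.23913² + 0.00435² + 0.37826² + 0.0913² + 0.03478² + 0.0087² + 0.01304² + 0.00435² + 0.14783² = 0.00047 + 0.00319 + 0.05718 + 0.00002 + 0.14308 + 0.00834 + 0.00121 + 0.00008 + 0.00017 + 0.00002 + 0.02185 = 0.23561.
So 1 − D = 0.76439, i.e. 0.764 to 3 decimal places.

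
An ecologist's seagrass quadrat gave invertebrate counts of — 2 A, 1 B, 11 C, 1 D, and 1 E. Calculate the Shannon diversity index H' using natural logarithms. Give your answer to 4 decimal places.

Total N = 2+1+11+1+1 = 16, so the proportions are 0.125, 0.0625, 0.6875, 0.0625, 0.0625 (working shown to 6 dp, full precision carried).
Each pᵢ ln pᵢ term: 0.125×(-2.079442)=-0.259930, 0.0625×(-2.772589)=-0.173287, 0.6875×(-0.374693)=-0.257602, 0.0625×(-2.772589)=-0.173287, 0.0625×(-2.772589)=-0.173287.
Sum = -1.037392, so H' = 1.0374.

1.0374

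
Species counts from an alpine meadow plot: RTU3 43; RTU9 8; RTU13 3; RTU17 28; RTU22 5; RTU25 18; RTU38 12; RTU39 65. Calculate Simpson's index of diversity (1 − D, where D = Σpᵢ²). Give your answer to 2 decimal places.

0.78

Total N = 43+8+3+28+5+18+12+65 = 182, so the proportions are 0.2363, 0.044, 0.0165, 0.1538, 0.0275, 0.0989, 0.0659, 0.3571 (working shown to 4 dp, full precision carried).
D = 0.2363² + 0.044² + 0.0165² + 0.1538² + 0.0275² + 0.0989² + 0.0659² + 0.3571² = 0.0558 + 0.0019 + 0.0003 + 0.0237 + 0.0008 + 0.0098 + 0.0043 + 0.1276 = 0.2241.
So 1 − D = 0.7759, i.e. 0.78 to 2 decimal places.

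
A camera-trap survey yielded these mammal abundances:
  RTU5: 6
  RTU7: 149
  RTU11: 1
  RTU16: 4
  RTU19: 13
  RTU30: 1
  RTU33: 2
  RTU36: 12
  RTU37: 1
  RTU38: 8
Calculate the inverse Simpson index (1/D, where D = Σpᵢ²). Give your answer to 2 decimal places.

1.71

Total N = 6+149+1+4+13+1+2+12+1+8 = 197, so the proportions are 0.03046, 0.75635, 0.00508, 0.0203, 0.06599, 0.00508, 0.01015, 0.06091, 0.00508, 0.04061 (working shown to 5 dp, full precision carried).
D = 0.03046² + 0.75635² + 0.00508² + 0.0203² + 0.06599² + 0.00508² + 0.01015² + 0.06091² + 0.00508² + 0.04061² = 0.00093 + 0.57206 + 0.00003 + 0.00041 + 0.00435 + 0.00003 + 0.00010 + 0.00371 + 0.00003 + 0.00165 = 0.58329.
So 1/D = 1.7144, i.e. 1.71 to 2 decimal places.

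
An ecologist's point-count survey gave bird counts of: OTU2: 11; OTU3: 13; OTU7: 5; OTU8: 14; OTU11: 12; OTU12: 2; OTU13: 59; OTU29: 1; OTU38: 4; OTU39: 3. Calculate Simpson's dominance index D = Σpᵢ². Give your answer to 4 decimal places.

Total N = 11+13+5+14+12+2+59+1+4+3 = 124, so the proportions are 0.08871, 0.104839, 0.040323, 0.112903, 0.096774, 0.016129, 0.475806, 0.008065, 0.032258, 0.024194 (working shown to 6 dp, full precision carried).
D = 0.08871² + 0.104839² + 0.040323² + 0.112903² + 0.096774² + 0.016129² + 0.475806² + 0.008065² + 0.032258² + 0.024194² = 0.007869 + 0.010991 + 0.001626 + 0.012747 + 0.009365 + 0.000260 + 0.226392 + 0.000065 + 0.001041 + 0.000585 = 0.270942.
To 4 decimal places, D = 0.2709.

0.2709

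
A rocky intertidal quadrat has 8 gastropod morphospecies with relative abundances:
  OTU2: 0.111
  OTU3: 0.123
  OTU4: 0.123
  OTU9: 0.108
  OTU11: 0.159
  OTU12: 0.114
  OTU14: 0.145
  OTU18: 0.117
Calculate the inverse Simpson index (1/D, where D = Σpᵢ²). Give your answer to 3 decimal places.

D = 0.111² + 0.123² + 0.123² + 0.108² + 0.159² + 0.114² + 0.145² + 0.117² = 0.0123210 + 0.0151290 + 0.0151290 + 0.0116640 + 0.0252810 + 0.0129960 + 0.0210250 + 0.0136890 = 0.1272340 (working shown to 7 dp, full precision carried).
So 1/D = 7.85953, i.e. 7.860 to 3 decimal places.

7.860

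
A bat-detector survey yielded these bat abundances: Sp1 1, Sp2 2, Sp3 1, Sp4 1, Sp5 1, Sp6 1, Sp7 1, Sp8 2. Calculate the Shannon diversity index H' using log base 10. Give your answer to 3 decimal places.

0.880

Total N = 1+2+1+1+1+1+1+2 = 10, so the proportions are 0.1, 0.2, 0.1, 0.1, 0.1, 0.1, 0.1, 0.2 (working shown to 5 dp, full precision carried).
Each pᵢ log₁₀ pᵢ term: 0.1×(-1.00000)=-0.10000, 0.2×(-0.69897)=-0.13979, 0.1×(-1.00000)=-0.10000, 0.1×(-1.00000)=-0.10000, 0.1×(-1.00000)=-0.10000, 0.1×(-1.00000)=-0.10000, 0.1×(-1.00000)=-0.10000, 0.2×(-0.69897)=-0.13979.
Sum = -0.87959, so H' = 0.880.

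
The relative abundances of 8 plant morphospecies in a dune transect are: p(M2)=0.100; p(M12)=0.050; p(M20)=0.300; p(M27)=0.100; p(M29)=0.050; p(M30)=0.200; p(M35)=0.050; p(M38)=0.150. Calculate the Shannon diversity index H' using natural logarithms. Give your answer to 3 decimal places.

1.878

Each pᵢ ln pᵢ term (working shown to 5 dp, full precision carried): 0.1×(-2.30259)=-0.23026, 0.05×(-2.99573)=-0.14979, 0.3×(-1.20397)=-0.36119, 0.1×(-2.30259)=-0.23026, 0.05×(-2.99573)=-0.14979, 0.2×(-1.60944)=-0.32189, 0.05×(-2.99573)=-0.14979, 0.15×(-1.89712)=-0.28457.
Sum = -1.87752, so H' = 1.878.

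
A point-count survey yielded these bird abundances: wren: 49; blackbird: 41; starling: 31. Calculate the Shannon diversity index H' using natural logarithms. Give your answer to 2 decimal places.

Total N = 49+41+31 = 121, so the proportions are 0.405, 0.3388, 0.2562 (working shown to 4 dp, full precision carried).
Each pᵢ ln pᵢ term: 0.405×(-0.9040)=-0.3661, 0.3388×(-1.0822)=-0.3667, 0.2562×(-1.3618)=-0.3489.
Sum = -1.0817, so H' = 1.08.

1.08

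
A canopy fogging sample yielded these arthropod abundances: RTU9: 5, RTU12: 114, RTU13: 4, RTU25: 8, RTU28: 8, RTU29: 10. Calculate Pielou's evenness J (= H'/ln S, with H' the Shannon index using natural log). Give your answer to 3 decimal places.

Total N = 5+114+4+8+8+10 = 149, so the proportions are 0.03356, 0.7651, 0.02685, 0.05369, 0.05369, 0.06711 (working shown to 5 dp, full precision carried).
H' = −Σ pᵢ ln pᵢ = −((-0.11391) + (-0.20485) + (-0.09712) + (-0.15702) + (-0.15702) + (-0.18130)) = 0.91122.
With S = 6 species, ln S = 1.79176, so J = 0.91122/1.79176 = 0.50856, i.e. 0.509 to 3 decimal places.

0.509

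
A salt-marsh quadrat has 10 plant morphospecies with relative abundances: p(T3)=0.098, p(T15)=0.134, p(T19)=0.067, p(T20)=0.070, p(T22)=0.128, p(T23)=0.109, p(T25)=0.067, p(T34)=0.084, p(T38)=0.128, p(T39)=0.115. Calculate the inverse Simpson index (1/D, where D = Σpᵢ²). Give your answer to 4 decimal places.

9.4013

D = 0.098² + 0.134² + 0.067² + 0.07² + 0.128² + 0.109² + 0.067² + 0.084² + 0.128² + 0.115² = 0.00960400 + 0.01795600 + 0.00448900 + 0.00490000 + 0.01638400 + 0.01188100 + 0.00448900 + 0.00705600 + 0.01638400 + 0.01322500 = 0.10636800 (working shown to 8 dp, full precision carried).
So 1/D = 9.401324, i.e. 9.4013 to 4 decimal places.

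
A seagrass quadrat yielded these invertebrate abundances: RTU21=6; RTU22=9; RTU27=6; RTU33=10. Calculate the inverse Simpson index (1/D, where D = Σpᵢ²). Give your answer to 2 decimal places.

Total N = 6+9+6+10 = 31, so the proportions are 0.193548, 0.290323, 0.193548, 0.322581 (working shown to 6 dp, full precision carried).
D = 0.193548² + 0.290323² + 0.193548² + 0.322581² = 0.037461 + 0.084287 + 0.037461 + 0.104058 = 0.263267.
So 1/D = 3.7984, i.e. 3.80 to 2 decimal places.

3.80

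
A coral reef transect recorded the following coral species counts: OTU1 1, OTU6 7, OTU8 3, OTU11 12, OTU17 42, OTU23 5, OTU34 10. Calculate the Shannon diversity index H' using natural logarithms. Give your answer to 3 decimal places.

Total N = 1+7+3+12+42+5+10 = 80, so the proportions are 0.0125, 0.0875, 0.0375, 0.15, 0.525, 0.0625, 0.125 (working shown to 5 dp, full precision carried).
Each pᵢ ln pᵢ term: 0.0125×(-4.38203)=-0.05478, 0.0875×(-2.43612)=-0.21316, 0.0375×(-3.28341)=-0.12313, 0.15×(-1.89712)=-0.28457, 0.525×(-0.64436)=-0.33829, 0.0625×(-2.77259)=-0.17329, 0.125×(-2.07944)=-0.25993.
Sum = -1.44714, so H' = 1.447.

1.447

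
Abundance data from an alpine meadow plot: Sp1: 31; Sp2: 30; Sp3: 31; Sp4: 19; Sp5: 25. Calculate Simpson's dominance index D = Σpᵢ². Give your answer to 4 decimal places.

0.2059

Total N = 31+30+31+19+25 = 136, so the proportions are 0.227941, 0.220588, 0.227941, 0.139706, 0.183824 (working shown to 6 dp, full precision carried).
D = 0.227941² + 0.220588² + 0.227941² + 0.139706² + 0.183824² = 0.051957 + 0.048659 + 0.051957 + 0.019518 + 0.033791 = 0.205882.
To 4 decimal places, D = 0.2059.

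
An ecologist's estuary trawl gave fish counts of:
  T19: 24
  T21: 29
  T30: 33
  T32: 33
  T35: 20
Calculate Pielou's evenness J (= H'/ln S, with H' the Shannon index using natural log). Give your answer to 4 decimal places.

Total N = 24+29+33+33+20 = 139, so the proportions are 0.172662, 0.208633, 0.23741, 0.23741, 0.143885 (working shown to 6 dp, full precision carried).
H' = −Σ pᵢ ln pᵢ = −((-0.303267) + (-0.326965) + (-0.341388) + (-0.341388) + (-0.278956)) = 1.591963.
With S = 5 species, ln S = 1.609438, so J = 1.591963/1.609438 = 0.989142, i.e. 0.9891 to 4 decimal places.

0.9891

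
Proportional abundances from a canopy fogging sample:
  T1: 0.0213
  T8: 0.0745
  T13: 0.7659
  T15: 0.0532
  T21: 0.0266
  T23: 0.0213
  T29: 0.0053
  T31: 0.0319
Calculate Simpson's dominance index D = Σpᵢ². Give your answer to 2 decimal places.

0.60

D = 0.0213² + 0.0745² + 0.7659² + 0.0532² + 0.0266² + 0.0213² + 0.0053² + 0.0319² = 0.0005 + 0.0056 + 0.5866 + 0.0028 + 0.0007 + 0.0005 + 0.0000 + 0.0010 = 0.5976 (working shown to 4 dp, full precision carried).
To 2 decimal places, D = 0.60.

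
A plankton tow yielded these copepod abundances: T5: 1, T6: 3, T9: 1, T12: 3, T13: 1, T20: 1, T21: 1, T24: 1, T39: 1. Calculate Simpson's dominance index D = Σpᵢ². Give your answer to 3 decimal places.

Total N = 1+3+1+3+1+1+1+1+1 = 13, so the proportions are 0.07692, 0.23077, 0.07692, 0.23077, 0.07692, 0.07692, 0.07692, 0.07692, 0.07692 (working shown to 5 dp, full precision carried).
D = 0.07692² + 0.23077² + 0.07692² + 0.23077² + 0.07692² + 0.07692² + 0.07692² + 0.07692² + 0.07692² = 0.00592 + 0.05325 + 0.00592 + 0.05325 + 0.00592 + 0.00592 + 0.00592 + 0.00592 + 0.00592 = 0.14793.
To 3 decimal places, D = 0.148.

0.148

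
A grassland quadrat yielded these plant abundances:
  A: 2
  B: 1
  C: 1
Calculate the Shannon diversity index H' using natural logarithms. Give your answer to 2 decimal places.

1.04

Total N = 2+1+1 = 4, so the proportions are 0.5, 0.25, 0.25 (working shown to 4 dp, full precision carried).
Each pᵢ ln pᵢ term: 0.5×(-0.6931)=-0.3466, 0.25×(-1.3863)=-0.3466, 0.25×(-1.3863)=-0.3466.
Sum = -1.0397, so H' = 1.04.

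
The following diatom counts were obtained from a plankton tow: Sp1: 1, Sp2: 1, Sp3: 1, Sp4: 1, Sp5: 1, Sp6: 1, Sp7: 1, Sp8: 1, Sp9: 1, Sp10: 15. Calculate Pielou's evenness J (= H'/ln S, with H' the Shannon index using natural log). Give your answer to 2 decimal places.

0.65

Total N = 1+1+1+1+1+1+1+1+1+15 = 24, so the proportions are 0.0417, 0.0417, 0.0417, 0.0417, 0.0417, 0.0417, 0.0417, 0.0417, 0.0417, 0.625 (working shown to 4 dp, full precision carried).
H' = −Σ pᵢ ln pᵢ = −((-0.1324) + (-0.1324) + (-0.1324) + (-0.1324) + (-0.1324) + (-0.1324) + (-0.1324) + (-0.1324) + (-0.1324) + (-0.2938)) = 1.4855.
With S = 10 species, ln S = 2.3026, so J = 1.4855/2.3026 = 0.6452, i.e. 0.65 to 2 decimal places.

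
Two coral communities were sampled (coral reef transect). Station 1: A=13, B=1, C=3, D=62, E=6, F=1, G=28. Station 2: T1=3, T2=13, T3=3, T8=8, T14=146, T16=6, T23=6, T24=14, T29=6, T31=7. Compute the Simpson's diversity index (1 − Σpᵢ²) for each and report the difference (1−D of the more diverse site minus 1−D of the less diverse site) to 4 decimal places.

Station 1: N=114, proportions 0.114035, 0.008772, 0.026316, 0.54386, 0.052632, 0.008772, 0.245614, giving 1−D = 0.627270 (working shown to 6 dp, full precision carried).
Station 2: N=212, proportions 0.014151, 0.061321, 0.014151, 0.037736, 0.688679, 0.028302, 0.028302, 0.066038, 0.028302, 0.033019, giving 1−D = 0.512282.
Difference = |0.627270 − 0.512282| = 0.114988, i.e. 0.1150 to 4 decimal places.

0.1150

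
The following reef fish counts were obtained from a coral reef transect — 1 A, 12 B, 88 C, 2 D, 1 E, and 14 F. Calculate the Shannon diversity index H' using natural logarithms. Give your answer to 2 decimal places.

Total N = 1+12+88+2+1+14 = 118, so the proportions are 0.0085, 0.1017, 0.7458, 0.0169, 0.0085, 0.1186 (working shown to 4 dp, full precision carried).
Each pᵢ ln pᵢ term: 0.0085×(-4.7707)=-0.0404, 0.1017×(-2.2858)=-0.2325, 0.7458×(-0.2933)=-0.2188, 0.0169×(-4.0775)=-0.0691, 0.0085×(-4.7707)=-0.0404, 0.1186×(-2.1316)=-0.2529.
Sum = -0.8541, so H' = 0.85.

0.85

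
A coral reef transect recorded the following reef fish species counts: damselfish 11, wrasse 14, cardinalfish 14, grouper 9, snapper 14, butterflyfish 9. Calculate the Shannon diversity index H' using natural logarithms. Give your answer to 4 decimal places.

1.7730

Total N = 11+14+14+9+14+9 = 71, so the proportions are 0.15493, 0.197183, 0.197183, 0.126761, 0.197183, 0.126761 (working shown to 6 dp, full precision carried).
Each pᵢ ln pᵢ term: 0.15493×(-1.864785)=-0.288910, 0.197183×(-1.623623)=-0.320151, 0.197183×(-1.623623)=-0.320151, 0.126761×(-2.065455)=-0.261818, 0.197183×(-1.623623)=-0.320151, 0.126761×(-2.065455)=-0.261818.
Sum = -1.773000, so H' = 1.7730.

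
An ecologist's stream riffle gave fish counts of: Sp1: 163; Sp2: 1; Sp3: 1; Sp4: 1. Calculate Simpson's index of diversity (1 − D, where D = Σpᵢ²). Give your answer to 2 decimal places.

0.04

Total N = 163+1+1+1 = 166, so the proportions are 0.9819, 0.006, 0.006, 0.006 (working shown to 4 dp, full precision carried).
D = 0.9819² + 0.006² + 0.006² + 0.006² = 0.9642 + 0.0000 + 0.0000 + 0.0000 = 0.9643.
So 1 − D = 0.0357, i.e. 0.04 to 2 decimal places.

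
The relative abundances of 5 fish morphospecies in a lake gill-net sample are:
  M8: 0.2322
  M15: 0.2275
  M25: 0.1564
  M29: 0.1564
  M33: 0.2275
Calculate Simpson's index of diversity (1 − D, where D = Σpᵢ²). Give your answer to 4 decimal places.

D = 0.2322² + 0.2275² + 0.1564² + 0.1564² + 0.2275² = 0.053917 + 0.051756 + 0.024461 + 0.024461 + 0.051756 = 0.206351 (working shown to 6 dp, full precision carried).
So 1 − D = 0.793649, i.e. 0.7936 to 4 decimal places.

0.7936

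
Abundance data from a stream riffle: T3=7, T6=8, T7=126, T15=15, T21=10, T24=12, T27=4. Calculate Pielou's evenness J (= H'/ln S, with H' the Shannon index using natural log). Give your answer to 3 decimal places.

0.589

Total N = 7+8+126+15+10+12+4 = 182, so the proportions are 0.03846, 0.04396, 0.69231, 0.08242, 0.05495, 0.06593, 0.02198 (working shown to 5 dp, full precision carried).
H' = −Σ pᵢ ln pᵢ = −((-0.12531) + (-0.13734) + (-0.25458) + (-0.20571) + (-0.15942) + (-0.17928) + (-0.08391)) = 1.14555.
With S = 7 species, ln S = 1.94591, so J = 1.14555/1.94591 = 0.58870, i.e. 0.589 to 3 decimal places.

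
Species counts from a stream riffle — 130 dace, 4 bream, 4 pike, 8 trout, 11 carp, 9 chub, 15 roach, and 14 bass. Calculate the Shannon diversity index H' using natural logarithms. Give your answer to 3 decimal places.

1.251

Total N = 130+4+4+8+11+9+15+14 = 195, so the proportions are 0.66667, 0.02051, 0.02051, 0.04103, 0.05641, 0.04615, 0.07692, 0.07179 (working shown to 5 dp, full precision carried).
Each pᵢ ln pᵢ term: 0.66667×(-0.40547)=-0.27031, 0.02051×(-3.88671)=-0.07973, 0.02051×(-3.88671)=-0.07973, 0.04103×(-3.19356)=-0.13102, 0.05641×(-2.87510)=-0.16219, 0.04615×(-3.07577)=-0.14196, 0.07692×(-2.56495)=-0.19730, 0.07179×(-2.63394)=-0.18910.
Sum = -1.25133, so H' = 1.251.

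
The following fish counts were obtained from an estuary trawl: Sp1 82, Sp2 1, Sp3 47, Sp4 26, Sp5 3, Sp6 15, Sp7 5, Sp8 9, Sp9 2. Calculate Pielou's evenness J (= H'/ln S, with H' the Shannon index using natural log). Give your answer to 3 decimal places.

Total N = 82+1+47+26+3+15+5+9+2 = 190, so the proportions are 0.43158, 0.00526, 0.24737, 0.13684, 0.01579, 0.07895, 0.02632, 0.04737, 0.01053 (working shown to 5 dp, full precision carried).
H' = −Σ pᵢ ln pᵢ = −((-0.36266) + (-0.02762) + (-0.34554) + (-0.27217) + (-0.06550) + (-0.20045) + (-0.09573) + (-0.14446) + (-0.04794)) = 1.56206.
With S = 9 species, ln S = 2.19722, so J = 1.56206/2.19722 = 0.71092, i.e. 0.711 to 3 decimal places.

0.711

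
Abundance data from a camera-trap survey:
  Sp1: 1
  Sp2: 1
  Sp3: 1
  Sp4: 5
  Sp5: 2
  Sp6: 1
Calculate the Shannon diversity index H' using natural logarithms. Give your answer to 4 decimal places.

Total N = 1+1+1+5+2+1 = 11, so the proportions are 0.090909, 0.090909, 0.090909, 0.454545, 0.181818, 0.090909 (working shown to 6 dp, full precision carried).
Each pᵢ ln pᵢ term: 0.090909×(-2.397895)=-0.217990, 0.090909×(-2.397895)=-0.217990, 0.090909×(-2.397895)=-0.217990, 0.454545×(-0.788457)=-0.358390, 0.181818×(-1.704748)=-0.309954, 0.090909×(-2.397895)=-0.217990.
Sum = -1.540306, so H' = 1.5403.

1.5403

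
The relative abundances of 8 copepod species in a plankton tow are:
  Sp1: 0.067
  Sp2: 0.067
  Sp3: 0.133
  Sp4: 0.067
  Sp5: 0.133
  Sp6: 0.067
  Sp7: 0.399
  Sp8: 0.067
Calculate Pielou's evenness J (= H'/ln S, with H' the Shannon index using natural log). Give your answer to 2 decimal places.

0.87

H' = −Σ pᵢ ln pᵢ = −((-0.1811) + (-0.1811) + (-0.2683) + (-0.1811) + (-0.2683) + (-0.1811) + (-0.3666) + (-0.1811)) = 1.8088 (working shown to 4 dp, full precision carried).
With S = 8 species, ln S = 2.0794, so J = 1.8088/2.0794 = 0.8698, i.e. 0.87 to 2 decimal places.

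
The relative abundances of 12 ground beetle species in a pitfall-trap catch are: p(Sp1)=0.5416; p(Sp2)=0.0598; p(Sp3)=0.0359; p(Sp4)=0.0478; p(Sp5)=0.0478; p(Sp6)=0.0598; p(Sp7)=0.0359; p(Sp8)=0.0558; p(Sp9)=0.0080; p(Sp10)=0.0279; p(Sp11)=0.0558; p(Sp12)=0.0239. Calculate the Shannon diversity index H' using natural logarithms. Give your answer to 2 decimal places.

Each pᵢ ln pᵢ term (working shown to 4 dp, full precision carried): 0.5416×(-0.6132)=-0.3321, 0.0598×(-2.8167)=-0.1684, 0.0359×(-3.3270)=-0.1194, 0.0478×(-3.0407)=-0.1453, 0.0478×(-3.0407)=-0.1453, 0.0598×(-2.8167)=-0.1684, 0.0359×(-3.3270)=-0.1194, 0.0558×(-2.8860)=-0.1610, 0.008×(-4.8283)=-0.0386, 0.0279×(-3.5791)=-0.0999, 0.0558×(-2.8860)=-0.1610, 0.0239×(-3.7339)=-0.0892.
Sum = -1.7484, so H' = 1.75.

1.75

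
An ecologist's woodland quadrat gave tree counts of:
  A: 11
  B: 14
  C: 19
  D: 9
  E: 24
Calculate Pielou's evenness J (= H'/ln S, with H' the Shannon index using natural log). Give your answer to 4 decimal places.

Total N = 11+14+19+9+24 = 77, so the proportions are 0.142857, 0.181818, 0.246753, 0.116883, 0.311688 (working shown to 6 dp, full precision carried).
H' = −Σ pᵢ ln pᵢ = −((-0.277987) + (-0.309954) + (-0.345298) + (-0.250899) + (-0.363351)) = 1.547490.
With S = 5 species, ln S = 1.609438, so J = 1.547490/1.609438 = 0.961509, i.e. 0.9615 to 4 decimal places.

0.9615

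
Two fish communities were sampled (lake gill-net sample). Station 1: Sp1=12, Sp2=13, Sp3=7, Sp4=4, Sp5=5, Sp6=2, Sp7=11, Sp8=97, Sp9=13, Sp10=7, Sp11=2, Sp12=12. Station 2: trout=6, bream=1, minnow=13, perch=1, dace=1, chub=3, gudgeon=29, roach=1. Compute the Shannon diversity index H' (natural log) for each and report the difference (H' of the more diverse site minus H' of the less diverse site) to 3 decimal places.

0.390

Station 1: N=185, proportions 0.06486, 0.07027, 0.03784, 0.02162, 0.02703, 0.01081, 0.05946, 0.52432, 0.07027, 0.03784, 0.01081, 0.06486, giving H' = 1.76058 (working shown to 5 dp, full precision carried).
Station 2: N=55, proportions 0.10909, 0.01818, 0.23636, 0.01818, 0.01818, 0.05455, 0.52727, 0.01818, giving H' = 1.37020.
Difference = |1.76058 − 1.37020| = 0.39038, i.e. 0.390 to 3 decimal places.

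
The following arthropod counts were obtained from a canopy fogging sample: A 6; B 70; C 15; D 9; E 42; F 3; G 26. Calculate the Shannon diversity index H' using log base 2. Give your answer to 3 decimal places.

Total N = 6+70+15+9+42+3+26 = 171, so the proportions are 0.03509, 0.40936, 0.08772, 0.05263, 0.24561, 0.01754, 0.15205 (working shown to 5 dp, full precision carried).
Each pᵢ log₂ pᵢ term: 0.03509×(-4.83289)=-0.16958, 0.40936×(-1.28857)=-0.52748, 0.08772×(-3.51096)=-0.30798, 0.05263×(-4.24793)=-0.22358, 0.24561×(-2.02554)=-0.49750, 0.01754×(-5.83289)=-0.10233, 0.15205×(-2.71741)=-0.41317.
Sum = -2.24162, so H' = 2.242.

2.242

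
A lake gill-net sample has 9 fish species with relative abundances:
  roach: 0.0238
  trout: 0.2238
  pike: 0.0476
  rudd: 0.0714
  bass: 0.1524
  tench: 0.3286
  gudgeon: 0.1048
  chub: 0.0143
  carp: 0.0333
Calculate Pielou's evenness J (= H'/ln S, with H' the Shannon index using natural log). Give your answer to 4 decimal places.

0.8284

H' = −Σ pᵢ ln pᵢ = −((-0.088966) + (-0.335029) + (-0.144938) + (-0.188457) + (-0.286702) + (-0.365704) + (-0.236398) + (-0.060739) + (-0.113293)) = 1.820226 (working shown to 6 dp, full precision carried).
With S = 9 species, ln S = 2.197225, so J = 1.820226/2.197225 = 0.828421, i.e. 0.8284 to 4 decimal places.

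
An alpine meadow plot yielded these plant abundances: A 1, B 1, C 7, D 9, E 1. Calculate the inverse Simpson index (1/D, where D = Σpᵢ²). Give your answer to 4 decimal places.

2.7143

Total N = 1+1+7+9+1 = 19, so the proportions are 0.0526316, 0.0526316, 0.3684211, 0.4736842, 0.0526316 (working shown to 7 dp, full precision carried).
D = 0.0526316² + 0.0526316² + 0.3684211² + 0.4736842² + 0.0526316² = 0.0027701 + 0.0027701 + 0.1357341 + 0.2243767 + 0.0027701 = 0.3684211.
So 1/D = 2.714286, i.e. 2.7143 to 4 decimal places.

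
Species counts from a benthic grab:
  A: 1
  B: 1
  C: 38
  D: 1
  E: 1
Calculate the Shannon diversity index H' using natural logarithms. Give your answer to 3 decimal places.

0.447

Total N = 1+1+38+1+1 = 42, so the proportions are 0.02381, 0.02381, 0.90476, 0.02381, 0.02381 (working shown to 5 dp, full precision carried).
Each pᵢ ln pᵢ term: 0.02381×(-3.73767)=-0.08899, 0.02381×(-3.73767)=-0.08899, 0.90476×(-0.10008)=-0.09055, 0.02381×(-3.73767)=-0.08899, 0.02381×(-3.73767)=-0.08899.
Sum = -0.44652, so H' = 0.447.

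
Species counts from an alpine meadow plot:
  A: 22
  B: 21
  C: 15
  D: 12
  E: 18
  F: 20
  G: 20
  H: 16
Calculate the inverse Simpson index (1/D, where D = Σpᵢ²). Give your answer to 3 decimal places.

Total N = 22+21+15+12+18+20+20+16 = 144, so the proportions are 0.1527778, 0.1458333, 0.1041667, 0.0833333, 0.125, 0.1388889, 0.1388889, 0.1111111 (working shown to 7 dp, full precision carried).
D = 0.1527778² + 0.1458333² + 0.1041667² + 0.0833333² + 0.125² + 0.1388889² + 0.1388889² + 0.1111111² = 0.0233410 + 0.0212674 + 0.0108507 + 0.0069444 + 0.0156250 + 0.0192901 + 0.0192901 + 0.0123457 = 0.1289545.
So 1/D = 7.75467, i.e. 7.755 to 3 decimal places.

7.755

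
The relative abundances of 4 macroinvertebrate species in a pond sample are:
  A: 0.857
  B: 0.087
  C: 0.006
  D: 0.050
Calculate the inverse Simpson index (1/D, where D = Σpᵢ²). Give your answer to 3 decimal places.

1.343

D = 0.857² + 0.087² + 0.006² + 0.05² = 0.734449 + 0.007569 + 0.000036 + 0.002500 = 0.744554 (working shown to 6 dp, full precision carried).
So 1/D = 1.34309, i.e. 1.343 to 3 decimal places.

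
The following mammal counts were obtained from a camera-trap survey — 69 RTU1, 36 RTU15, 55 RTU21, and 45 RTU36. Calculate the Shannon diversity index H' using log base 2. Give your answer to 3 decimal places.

Total N = 69+36+55+45 = 205, so the proportions are 0.33659, 0.17561, 0.26829, 0.21951 (working shown to 5 dp, full precision carried).
Each pᵢ log₂ pᵢ term: 0.33659×(-1.57096)=-0.52876, 0.17561×(-2.50956)=-0.44070, 0.26829×(-1.89812)=-0.50925, 0.21951×(-2.18763)=-0.48021.
Sum = -1.95893, so H' = 1.959.

1.959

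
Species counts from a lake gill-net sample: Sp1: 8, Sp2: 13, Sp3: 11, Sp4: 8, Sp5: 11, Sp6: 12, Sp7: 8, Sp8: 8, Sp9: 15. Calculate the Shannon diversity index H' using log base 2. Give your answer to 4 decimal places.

3.1308

Total N = 8+13+11+8+11+12+8+8+15 = 94, so the proportions are 0.085106, 0.138298, 0.117021, 0.085106, 0.117021, 0.12766, 0.085106, 0.085106, 0.159574 (working shown to 6 dp, full precision carried).
Each pᵢ log₂ pᵢ term: 0.085106×(-3.554589)=-0.302518, 0.138298×(-2.854149)=-0.394723, 0.117021×(-3.095157)=-0.362199, 0.085106×(-3.554589)=-0.302518, 0.117021×(-3.095157)=-0.362199, 0.12766×(-2.969626)=-0.379101, 0.085106×(-3.554589)=-0.302518, 0.085106×(-3.554589)=-0.302518, 0.159574×(-2.647698)=-0.422505.
Sum = -3.130800, so H' = 3.1308.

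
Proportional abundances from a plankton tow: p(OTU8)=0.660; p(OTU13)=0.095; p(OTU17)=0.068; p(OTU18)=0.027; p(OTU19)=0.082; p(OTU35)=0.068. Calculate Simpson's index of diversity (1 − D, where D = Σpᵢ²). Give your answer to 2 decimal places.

D = 0.66² + 0.095² + 0.068² + 0.027² + 0.082² + 0.068² = 0.4356 + 0.0090 + 0.0046 + 0.0007 + 0.0067 + 0.0046 = 0.4613 (working shown to 4 dp, full precision carried).
So 1 − D = 0.5387, i.e. 0.54 to 2 decimal places.

0.54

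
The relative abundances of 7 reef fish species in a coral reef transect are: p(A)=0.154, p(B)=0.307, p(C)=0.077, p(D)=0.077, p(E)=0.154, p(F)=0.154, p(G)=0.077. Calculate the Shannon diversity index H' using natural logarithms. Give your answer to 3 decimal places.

Each pᵢ ln pᵢ term (working shown to 5 dp, full precision carried): 0.154×(-1.87080)=-0.28810, 0.307×(-1.18091)=-0.36254, 0.077×(-2.56395)=-0.19742, 0.077×(-2.56395)=-0.19742, 0.154×(-1.87080)=-0.28810, 0.154×(-1.87080)=-0.28810, 0.077×(-2.56395)=-0.19742.
Sum = -1.81912, so H' = 1.819.

1.819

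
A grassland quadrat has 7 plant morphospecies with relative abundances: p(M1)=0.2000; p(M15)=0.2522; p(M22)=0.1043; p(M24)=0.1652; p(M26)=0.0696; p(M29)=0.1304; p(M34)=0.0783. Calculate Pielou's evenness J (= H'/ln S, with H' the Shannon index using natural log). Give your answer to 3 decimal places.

H' = −Σ pᵢ ln pᵢ = −((-0.32189) + (-0.34741) + (-0.23577) + (-0.29746) + (-0.18548) + (-0.26564) + (-0.19945)) = 1.85310 (working shown to 5 dp, full precision carried).
With S = 7 species, ln S = 1.94591, so J = 1.85310/1.94591 = 0.95231, i.e. 0.952 to 3 decimal places.

0.952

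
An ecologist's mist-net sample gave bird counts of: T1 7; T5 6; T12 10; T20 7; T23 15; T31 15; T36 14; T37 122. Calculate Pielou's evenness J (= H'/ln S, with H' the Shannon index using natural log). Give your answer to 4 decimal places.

Total N = 7+6+10+7+15+15+14+122 = 196, so the proportions are 0.035714, 0.030612, 0.05102, 0.035714, 0.076531, 0.076531, 0.071429, 0.622449 (working shown to 6 dp, full precision carried).
H' = −Σ pᵢ ln pᵢ = −((-0.119007) + (-0.106725) + (-0.151813) + (-0.119007) + (-0.196689) + (-0.196689) + (-0.188504) + (-0.295099)) = 1.373533.
With S = 8 species, ln S = 2.079442, so J = 1.373533/2.079442 = 0.660530, i.e. 0.6605 to 4 decimal places.

0.6605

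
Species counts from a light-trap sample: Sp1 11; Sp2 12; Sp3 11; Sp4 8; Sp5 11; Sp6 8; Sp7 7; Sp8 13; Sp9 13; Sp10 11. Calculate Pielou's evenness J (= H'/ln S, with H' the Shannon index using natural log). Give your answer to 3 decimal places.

0.992

Total N = 11+12+11+8+11+8+7+13+13+11 = 105, so the proportions are 0.10476, 0.11429, 0.10476, 0.07619, 0.10476, 0.07619, 0.06667, 0.12381, 0.12381, 0.10476 (working shown to 5 dp, full precision carried).
H' = −Σ pᵢ ln pᵢ = −((-0.23635) + (-0.24789) + (-0.23635) + (-0.19615) + (-0.23635) + (-0.19615) + (-0.18054) + (-0.25864) + (-0.25864) + (-0.23635)) = 2.28341.
With S = 10 species, ln S = 2.30259, so J = 2.28341/2.30259 = 0.99167, i.e. 0.992 to 3 decimal places.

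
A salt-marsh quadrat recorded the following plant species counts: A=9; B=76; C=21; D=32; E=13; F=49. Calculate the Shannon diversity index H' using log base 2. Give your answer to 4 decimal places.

Total N = 9+76+21+32+13+49 = 200, so the proportions are 0.045, 0.38, 0.105, 0.16, 0.065, 0.245 (working shown to 6 dp, full precision carried).
Each pᵢ log₂ pᵢ term: 0.045×(-4.473931)=-0.201327, 0.38×(-1.395929)=-0.530453, 0.105×(-3.251539)=-0.341412, 0.16×(-2.643856)=-0.423017, 0.065×(-3.943416)=-0.256322, 0.245×(-2.029146)=-0.497141.
Sum = -2.249671, so H' = 2.2497.

2.2497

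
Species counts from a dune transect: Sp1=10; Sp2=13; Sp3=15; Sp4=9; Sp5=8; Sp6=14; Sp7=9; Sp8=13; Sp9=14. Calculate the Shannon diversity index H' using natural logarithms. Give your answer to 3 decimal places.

2.174

Total N = 10+13+15+9+8+14+9+13+14 = 105, so the proportions are 0.09524, 0.12381, 0.14286, 0.08571, 0.07619, 0.13333, 0.08571, 0.12381, 0.13333 (working shown to 5 dp, full precision carried).
Each pᵢ ln pᵢ term: 0.09524×(-2.35138)=-0.22394, 0.12381×(-2.08901)=-0.25864, 0.14286×(-1.94591)=-0.27799, 0.08571×(-2.45674)=-0.21058, 0.07619×(-2.57452)=-0.19615, 0.13333×(-2.01490)=-0.26865, 0.08571×(-2.45674)=-0.21058, 0.12381×(-2.08901)=-0.25864, 0.13333×(-2.01490)=-0.26865.
Sum = -2.17382, so H' = 2.174.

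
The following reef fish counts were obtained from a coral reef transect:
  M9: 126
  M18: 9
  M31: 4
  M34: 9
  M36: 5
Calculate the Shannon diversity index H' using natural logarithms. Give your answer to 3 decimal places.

Total N = 126+9+4+9+5 = 153, so the proportions are 0.82353, 0.05882, 0.02614, 0.05882, 0.03268 (working shown to 5 dp, full precision carried).
Each pᵢ ln pᵢ term: 0.82353×(-0.19416)=-0.15989, 0.05882×(-2.83321)=-0.16666, 0.02614×(-3.64414)=-0.09527, 0.05882×(-2.83321)=-0.16666, 0.03268×(-3.42100)=-0.11180.
Sum = -0.70028, so H' = 0.700.

0.700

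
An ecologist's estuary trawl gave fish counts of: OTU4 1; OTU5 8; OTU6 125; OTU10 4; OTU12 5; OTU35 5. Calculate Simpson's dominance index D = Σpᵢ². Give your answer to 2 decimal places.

Total N = 1+8+125+4+5+5 = 148, so the proportions are 0.0068, 0.0541, 0.8446, 0.027, 0.0338, 0.0338 (working shown to 4 dp, full precision carried).
D = 0.0068² + 0.0541² + 0.8446² + 0.027² + 0.0338² + 0.0338² = 0.0000 + 0.0029 + 0.7133 + 0.0007 + 0.0011 + 0.0011 = 0.7193.
To 2 decimal places, D = 0.72.

0.72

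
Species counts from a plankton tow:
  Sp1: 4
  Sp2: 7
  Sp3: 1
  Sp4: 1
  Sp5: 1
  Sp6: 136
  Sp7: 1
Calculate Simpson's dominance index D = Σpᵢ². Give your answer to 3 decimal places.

Total N = 4+7+1+1+1+136+1 = 151, so the proportions are 0.02649, 0.04636, 0.00662, 0.00662, 0.00662, 0.90066, 0.00662 (working shown to 5 dp, full precision carried).
D = 0.02649² + 0.04636² + 0.00662² + 0.00662² + 0.00662² + 0.90066² + 0.00662² = 0.00070 + 0.00215 + 0.00004 + 0.00004 + 0.00004 + 0.81119 + 0.00004 = 0.81422.
To 3 decimal places, D = 0.814.

0.814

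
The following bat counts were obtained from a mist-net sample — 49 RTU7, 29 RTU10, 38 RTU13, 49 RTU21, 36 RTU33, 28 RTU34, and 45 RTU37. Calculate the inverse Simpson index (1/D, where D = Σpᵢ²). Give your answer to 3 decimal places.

Total N = 49+29+38+49+36+28+45 = 274, so the proportions are 0.1788321, 0.1058394, 0.1386861, 0.1788321, 0.1313869, 0.1021898, 0.1642336 (working shown to 7 dp, full precision carried).
D = 0.1788321² + 0.1058394² + 0.1386861² + 0.1788321² + 0.1313869² + 0.1021898² + 0.1642336² = 0.0319809 + 0.0112020 + 0.0192338 + 0.0319809 + 0.0172625 + 0.0104428 + 0.0269727 = 0.1490756.
So 1/D = 6.70801, i.e. 6.708 to 3 decimal places.

6.708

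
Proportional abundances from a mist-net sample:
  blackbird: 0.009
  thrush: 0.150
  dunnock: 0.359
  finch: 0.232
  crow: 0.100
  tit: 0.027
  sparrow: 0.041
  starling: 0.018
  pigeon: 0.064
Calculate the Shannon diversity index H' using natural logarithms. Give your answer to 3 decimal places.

Each pᵢ ln pᵢ term (working shown to 5 dp, full precision carried): 0.009×(-4.71053)=-0.04239, 0.15×(-1.89712)=-0.28457, 0.359×(-1.02443)=-0.36777, 0.232×(-1.46102)=-0.33896, 0.1×(-2.30259)=-0.23026, 0.027×(-3.61192)=-0.09752, 0.041×(-3.19418)=-0.13096, 0.018×(-4.01738)=-0.07231, 0.064×(-2.74887)=-0.17593.
Sum = -1.74067, so H' = 1.741.

1.741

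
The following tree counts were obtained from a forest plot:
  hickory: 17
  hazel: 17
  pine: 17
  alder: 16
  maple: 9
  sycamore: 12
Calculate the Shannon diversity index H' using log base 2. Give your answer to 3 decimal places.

2.550

Total N = 17+17+17+16+9+12 = 88, so the proportions are 0.19318, 0.19318, 0.19318, 0.18182, 0.10227, 0.13636 (working shown to 5 dp, full precision carried).
Each pᵢ log₂ pᵢ term: 0.19318×(-2.37197)=-0.45822, 0.19318×(-2.37197)=-0.45822, 0.19318×(-2.37197)=-0.45822, 0.18182×(-2.45943)=-0.44717, 0.10227×(-3.28951)=-0.33643, 0.13636×(-2.87447)=-0.39197.
Sum = -2.55023, so H' = 2.550.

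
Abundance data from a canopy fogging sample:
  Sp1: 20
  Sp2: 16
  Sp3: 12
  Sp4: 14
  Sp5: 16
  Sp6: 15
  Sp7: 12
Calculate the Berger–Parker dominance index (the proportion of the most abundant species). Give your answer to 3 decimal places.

0.190

Total N = 20+16+12+14+16+15+12 = 105, so the proportions are 0.19048, 0.15238, 0.11429, 0.13333, 0.15238, 0.14286, 0.11429 (working shown to 5 dp, full precision carried).
The largest proportion is 0.19048, i.e. d = 0.190 to 3 decimal places.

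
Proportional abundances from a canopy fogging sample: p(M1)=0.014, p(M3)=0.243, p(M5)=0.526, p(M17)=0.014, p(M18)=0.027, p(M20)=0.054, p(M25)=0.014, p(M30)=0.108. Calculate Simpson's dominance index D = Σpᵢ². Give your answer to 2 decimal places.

D = 0.014² + 0.243² + 0.526² + 0.014² + 0.027² + 0.054² + 0.014² + 0.108² = 0.0002 + 0.0590 + 0.2767 + 0.0002 + 0.0007 + 0.0029 + 0.0002 + 0.0117 = 0.3516 (working shown to 4 dp, full precision carried).
To 2 decimal places, D = 0.35.

0.35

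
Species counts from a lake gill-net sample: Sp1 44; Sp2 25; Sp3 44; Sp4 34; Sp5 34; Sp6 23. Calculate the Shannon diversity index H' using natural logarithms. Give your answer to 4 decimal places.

Total N = 44+25+44+34+34+23 = 204, so the proportions are 0.215686, 0.122549, 0.215686, 0.166667, 0.166667, 0.112745 (working shown to 6 dp, full precision carried).
Each pᵢ ln pᵢ term: 0.215686×(-1.533930)=-0.330848, 0.122549×(-2.099244)=-0.257260, 0.215686×(-1.533930)=-0.330848, 0.166667×(-1.791759)=-0.298627, 0.166667×(-1.791759)=-0.298627, 0.112745×(-2.182626)=-0.246080.
Sum = -1.762289, so H' = 1.7623.

1.7623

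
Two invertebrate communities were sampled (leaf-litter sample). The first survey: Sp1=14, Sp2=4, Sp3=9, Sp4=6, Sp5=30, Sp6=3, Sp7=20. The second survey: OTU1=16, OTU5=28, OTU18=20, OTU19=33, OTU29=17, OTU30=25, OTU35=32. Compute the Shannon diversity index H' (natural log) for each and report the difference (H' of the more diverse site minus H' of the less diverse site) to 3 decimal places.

The first survey: N=86, proportions 0.162791, 0.046512, 0.104651, 0.069767, 0.348837, 0.034884, 0.232558, giving H' = 1.683836 (working shown to 6 dp, full precision carried).
The second survey: N=171, proportions 0.093567, 0.163743, 0.116959, 0.192982, 0.099415, 0.146199, 0.187135, giving H' = 1.910654.
Difference = |1.683836 − 1.910654| = 0.226818, i.e. 0.227 to 3 decimal places.

0.227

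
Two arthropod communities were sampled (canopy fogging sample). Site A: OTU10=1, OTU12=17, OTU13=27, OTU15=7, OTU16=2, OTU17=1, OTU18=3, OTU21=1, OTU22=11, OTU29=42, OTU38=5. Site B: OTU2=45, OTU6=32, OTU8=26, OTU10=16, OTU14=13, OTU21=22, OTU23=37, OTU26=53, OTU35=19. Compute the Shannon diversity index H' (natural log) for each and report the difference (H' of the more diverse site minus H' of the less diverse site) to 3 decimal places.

0.305

Site A: N=117, proportions 0.008547, 0.145299, 0.230769, 0.059829, 0.017094, 0.008547, 0.025641, 0.008547, 0.094017, 0.358974, 0.042735, giving H' = 1.797542 (working shown to 6 dp, full precision carried).
Site B: N=263, proportions 0.171103, 0.121673, 0.098859, 0.060837, 0.04943, 0.08365, 0.140684, 0.201521, 0.072243, giving H' = 2.102206.
Difference = |1.797542 − 2.102206| = 0.304664, i.e. 0.305 to 3 decimal places.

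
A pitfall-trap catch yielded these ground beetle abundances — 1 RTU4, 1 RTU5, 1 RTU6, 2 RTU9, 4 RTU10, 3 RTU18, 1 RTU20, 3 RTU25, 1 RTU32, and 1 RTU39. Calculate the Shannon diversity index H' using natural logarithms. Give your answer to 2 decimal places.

Total N = 1+1+1+2+4+3+1+3+1+1 = 18, so the proportions are 0.0556, 0.0556, 0.0556, 0.1111, 0.2222, 0.1667, 0.0556, 0.1667, 0.0556, 0.0556 (working shown to 4 dp, full precision carried).
Each pᵢ ln pᵢ term: 0.0556×(-2.8904)=-0.1606, 0.0556×(-2.8904)=-0.1606, 0.0556×(-2.8904)=-0.1606, 0.1111×(-2.1972)=-0.2441, 0.2222×(-1.5041)=-0.3342, 0.1667×(-1.7918)=-0.2986, 0.0556×(-2.8904)=-0.1606, 0.1667×(-1.7918)=-0.2986, 0.0556×(-2.8904)=-0.1606, 0.0556×(-2.8904)=-0.1606.
Sum = -2.1391, so H' = 2.14.

2.14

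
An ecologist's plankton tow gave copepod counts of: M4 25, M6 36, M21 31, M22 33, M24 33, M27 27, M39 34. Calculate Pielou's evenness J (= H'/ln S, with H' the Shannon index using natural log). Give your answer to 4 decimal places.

Total N = 25+36+31+33+33+27+34 = 219, so the proportions are 0.114155, 0.164384, 0.141553, 0.150685, 0.150685, 0.123288, 0.155251 (working shown to 6 dp, full precision carried).
H' = −Σ pᵢ ln pᵢ = −((-0.247739) + (-0.296803) + (-0.276747) + (-0.285181) + (-0.285181) + (-0.258070) + (-0.289188)) = 1.938909.
With S = 7 species, ln S = 1.945910, so J = 1.938909/1.945910 = 0.996402, i.e. 0.9964 to 4 decimal places.

0.9964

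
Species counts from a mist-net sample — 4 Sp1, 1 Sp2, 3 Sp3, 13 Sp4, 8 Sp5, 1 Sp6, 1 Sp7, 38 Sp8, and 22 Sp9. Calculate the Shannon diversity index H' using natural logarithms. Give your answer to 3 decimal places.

Total N = 4+1+3+13+8+1+1+38+22 = 91, so the proportions are 0.04396, 0.01099, 0.03297, 0.14286, 0.08791, 0.01099, 0.01099, 0.41758, 0.24176 (working shown to 5 dp, full precision carried).
Each pᵢ ln pᵢ term: 0.04396×(-3.12457)=-0.13734, 0.01099×(-4.51086)=-0.04957, 0.03297×(-3.41225)=-0.11249, 0.14286×(-1.94591)=-0.27799, 0.08791×(-2.43142)=-0.21375, 0.01099×(-4.51086)=-0.04957, 0.01099×(-4.51086)=-0.04957, 0.41758×(-0.87327)=-0.36466, 0.24176×(-1.41982)=-0.34325.
Sum = -1.59820, so H' = 1.598.

1.598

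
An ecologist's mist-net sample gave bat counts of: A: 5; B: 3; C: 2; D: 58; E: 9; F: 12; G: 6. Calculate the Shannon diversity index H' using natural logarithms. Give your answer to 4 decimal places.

Total N = 5+3+2+58+9+12+6 = 95, so the proportions are 0.052632, 0.031579, 0.021053, 0.610526, 0.094737, 0.126316, 0.063158 (working shown to 6 dp, full precision carried).
Each pᵢ ln pᵢ term: 0.052632×(-2.944439)=-0.154970, 0.031579×(-3.455265)=-0.109114, 0.021053×(-3.860730)=-0.081279, 0.610526×(-0.493434)=-0.301254, 0.094737×(-2.356652)=-0.223262, 0.126316×(-2.068970)=-0.261344, 0.063158×(-2.762117)=-0.174450.
Sum = -1.305672, so H' = 1.3057.

1.3057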